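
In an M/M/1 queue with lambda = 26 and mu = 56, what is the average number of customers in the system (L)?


rho = 26/56; L = rho/(1-rho) = 0.87

0.87


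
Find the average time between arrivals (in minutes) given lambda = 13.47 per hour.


Mean interarrival time = 60/lambda = 60/13.47 = 4.45 minutes

4.45 minutes


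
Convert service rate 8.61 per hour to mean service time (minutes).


Mean service time = 60/mu = 60/8.61 = 6.97 minutes

6.97 minutes


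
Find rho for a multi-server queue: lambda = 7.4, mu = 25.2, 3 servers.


rho = lambda / (c * mu) = 7.4 / (3 * 25.2) = 0.0979

0.0979


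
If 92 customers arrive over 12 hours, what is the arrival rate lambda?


lambda = total arrivals / time = 92 / 12 = 7.67 per hour

7.67 per hour


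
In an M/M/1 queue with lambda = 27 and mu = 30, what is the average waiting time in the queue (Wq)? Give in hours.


rho = 27/30; Wq = rho/(mu - lambda) = 0.3 hours

0.3 hours


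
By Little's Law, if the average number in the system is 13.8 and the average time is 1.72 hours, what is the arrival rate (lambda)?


lambda = L / W = 13.8 / 1.72 = 8.02 per hour

8.02 per hour


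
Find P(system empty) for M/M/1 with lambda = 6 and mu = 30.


P0 = 1 - rho = 1 - 6/30 = 0.8

0.8


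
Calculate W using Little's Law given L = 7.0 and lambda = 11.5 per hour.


W = L / lambda = 7.0 / 11.5 = 0.6087 hours

0.6087 hours


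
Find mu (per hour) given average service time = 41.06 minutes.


mu = 60 / avg_service_time = 60 / 41.06 = 1.46 per hour

1.46 per hour


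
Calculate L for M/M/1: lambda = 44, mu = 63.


rho = 44/63; L = rho/(1-rho) = 2.32

2.32


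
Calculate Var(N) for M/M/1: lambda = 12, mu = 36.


rho = 12/36; Var(N) = rho/(1-rho)^2 = 0.75

0.75


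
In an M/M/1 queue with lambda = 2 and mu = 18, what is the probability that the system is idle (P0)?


P0 = 1 - rho = 1 - 2/18 = 0.8889

0.8889


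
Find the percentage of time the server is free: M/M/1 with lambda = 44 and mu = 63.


Idle fraction = (1 - rho) * 100 = (1 - 44/63) * 100 = 30.2%

30.2%


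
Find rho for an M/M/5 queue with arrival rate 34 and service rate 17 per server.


rho = lambda/(c*mu) = 34/(5*17) = 0.4

0.4


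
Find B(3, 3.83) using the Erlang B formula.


B(N,A) = (A^N/N!) / sum(A^k/k!, k=0..N) with N=3, A=3.83 = 0.435

0.435


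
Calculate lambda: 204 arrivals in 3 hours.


lambda = total arrivals / time = 204 / 3 = 68.0 per hour

68.0 per hour


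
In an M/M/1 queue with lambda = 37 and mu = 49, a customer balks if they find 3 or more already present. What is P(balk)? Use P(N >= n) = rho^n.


P(N >= 3) = rho^3 = (37/49)^3 = 0.4305

0.4305


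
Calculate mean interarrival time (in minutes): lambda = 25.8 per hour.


Mean interarrival time = 60/lambda = 60/25.8 = 2.33 minutes

2.33 minutes


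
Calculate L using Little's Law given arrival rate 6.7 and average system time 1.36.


L = lambda * W = 6.7 * 1.36 = 9.11

9.11


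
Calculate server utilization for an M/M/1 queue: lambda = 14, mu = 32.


rho = lambda/mu = 14/32 = 0.4375

0.4375


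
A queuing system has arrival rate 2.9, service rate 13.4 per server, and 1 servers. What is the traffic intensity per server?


rho = lambda / (c * mu) = 2.9 / (1 * 13.4) = 0.2164

0.2164


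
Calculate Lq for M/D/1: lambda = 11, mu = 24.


M/D/1: Lq = rho^2 / (2*(1-rho)) where rho = 11/24; Lq = 0.19

0.19


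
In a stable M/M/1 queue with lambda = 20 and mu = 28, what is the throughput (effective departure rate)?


For a stable queue (lambda < mu), throughput = lambda = 20 per hour

20 per hour


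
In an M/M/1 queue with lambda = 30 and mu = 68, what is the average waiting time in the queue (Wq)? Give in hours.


rho = 30/68; Wq = rho/(mu - lambda) = 0.0116 hours

0.0116 hours


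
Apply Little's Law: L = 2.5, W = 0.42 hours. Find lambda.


lambda = L / W = 2.5 / 0.42 = 5.95 per hour

5.95 per hour


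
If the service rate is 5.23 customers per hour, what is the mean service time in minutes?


Mean service time = 60/mu = 60/5.23 = 11.47 minutes

11.47 minutes


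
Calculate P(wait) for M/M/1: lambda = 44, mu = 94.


P(wait) = rho = lambda/mu = 44/94 = 0.4681

0.4681


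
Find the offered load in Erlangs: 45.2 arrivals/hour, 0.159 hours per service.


Offered load a = lambda * E[S] = 45.2 * 0.159 = 7.19 Erlangs

7.19 Erlangs


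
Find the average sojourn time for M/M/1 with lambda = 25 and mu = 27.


W = 1/(mu - lambda) = 1/(27 - 25) = 0.5 hours

0.5 hours


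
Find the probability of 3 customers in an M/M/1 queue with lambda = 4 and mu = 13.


rho = 4/13; P(n) = (1-rho)*rho^n = (1-4/13)*(4/13)^3 = 0.0202

0.0202


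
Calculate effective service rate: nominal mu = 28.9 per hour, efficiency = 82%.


Effective rate = mu * efficiency = 28.9 * 0.82 = 23.7 per hour

23.7 per hour


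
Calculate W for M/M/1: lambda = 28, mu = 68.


W = 1/(mu - lambda) = 1/(68 - 28) = 0.025 hours

0.025 hours


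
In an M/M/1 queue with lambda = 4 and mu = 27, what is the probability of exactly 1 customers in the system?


rho = 4/27; P(n) = (1-rho)*rho^n = (1-4/27)*(4/27)^1 = 0.1262

0.1262


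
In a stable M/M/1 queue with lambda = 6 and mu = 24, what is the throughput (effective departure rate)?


For a stable queue (lambda < mu), throughput = lambda = 6 per hour

6 per hour


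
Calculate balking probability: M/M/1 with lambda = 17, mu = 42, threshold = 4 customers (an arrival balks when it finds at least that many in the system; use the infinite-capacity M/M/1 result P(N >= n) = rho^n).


P(N >= 4) = rho^4 = (17/42)^4 = 0.0268

0.0268


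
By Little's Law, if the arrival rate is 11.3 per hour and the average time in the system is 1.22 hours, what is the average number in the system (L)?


L = lambda * W = 11.3 * 1.22 = 13.79

13.79


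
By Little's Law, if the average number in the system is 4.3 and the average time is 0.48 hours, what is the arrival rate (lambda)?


lambda = L / W = 4.3 / 0.48 = 8.96 per hour

8.96 per hour


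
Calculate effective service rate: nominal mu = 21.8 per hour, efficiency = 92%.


Effective rate = mu * efficiency = 21.8 * 0.92 = 20.06 per hour

20.06 per hour


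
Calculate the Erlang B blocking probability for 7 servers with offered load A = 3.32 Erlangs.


B(N,A) = (A^N/N!) / sum(A^k/k!, k=0..N) with N=7, A=3.32 = 0.0326

0.0326


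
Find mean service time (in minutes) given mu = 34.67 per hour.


Mean service time = 60/mu = 60/34.67 = 1.73 minutes

1.73 minutes


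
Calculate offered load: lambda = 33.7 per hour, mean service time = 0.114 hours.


Offered load a = lambda * E[S] = 33.7 * 0.114 = 3.84 Erlangs

3.84 Erlangs


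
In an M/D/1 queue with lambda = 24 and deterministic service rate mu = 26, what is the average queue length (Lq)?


M/D/1: Lq = rho^2 / (2*(1-rho)) where rho = 24/26; Lq = 5.54

5.54


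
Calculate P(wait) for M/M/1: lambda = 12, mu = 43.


P(wait) = rho = lambda/mu = 12/43 = 0.2791

0.2791


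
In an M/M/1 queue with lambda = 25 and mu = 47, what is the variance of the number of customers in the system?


rho = 25/47; Var(N) = rho/(1-rho)^2 = 2.43

2.43


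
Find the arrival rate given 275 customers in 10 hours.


lambda = total arrivals / time = 275 / 10 = 27.5 per hour

27.5 per hour


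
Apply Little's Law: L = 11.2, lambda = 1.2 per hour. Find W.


W = L / lambda = 11.2 / 1.2 = 9.3333 hours

9.3333 hours


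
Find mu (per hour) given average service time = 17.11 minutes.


mu = 60 / avg_service_time = 60 / 17.11 = 3.51 per hour

3.51 per hour


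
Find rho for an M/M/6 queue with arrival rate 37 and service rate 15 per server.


rho = lambda/(c*mu) = 37/(6*15) = 0.4111

0.4111


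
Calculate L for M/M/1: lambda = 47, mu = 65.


rho = 47/65; L = rho/(1-rho) = 2.61

2.61


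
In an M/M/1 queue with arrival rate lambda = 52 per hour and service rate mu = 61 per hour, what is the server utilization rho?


rho = lambda/mu = 52/61 = 0.8525

0.8525


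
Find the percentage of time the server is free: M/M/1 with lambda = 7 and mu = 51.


Idle fraction = (1 - rho) * 100 = (1 - 7/51) * 100 = 86.3%

86.3%


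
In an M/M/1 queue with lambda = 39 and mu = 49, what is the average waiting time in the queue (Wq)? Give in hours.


rho = 39/49; Wq = rho/(mu - lambda) = 0.0796 hours

0.0796 hours


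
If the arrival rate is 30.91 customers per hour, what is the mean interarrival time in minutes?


Mean interarrival time = 60/lambda = 60/30.91 = 1.94 minutes

1.94 minutes


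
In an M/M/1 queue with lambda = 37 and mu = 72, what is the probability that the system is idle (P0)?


P0 = 1 - rho = 1 - 37/72 = 0.4861

0.4861


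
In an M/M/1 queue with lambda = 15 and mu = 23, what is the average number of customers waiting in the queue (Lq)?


rho = 15/23; Lq = rho^2/(1-rho) = 1.22

1.22


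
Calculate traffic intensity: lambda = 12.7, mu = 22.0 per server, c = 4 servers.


rho = lambda / (c * mu) = 12.7 / (4 * 22.0) = 0.1443

0.1443


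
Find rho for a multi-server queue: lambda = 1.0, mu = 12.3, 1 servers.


rho = lambda / (c * mu) = 1.0 / (1 * 12.3) = 0.0813

0.0813


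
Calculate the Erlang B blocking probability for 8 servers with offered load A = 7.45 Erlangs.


B(N,A) = (A^N/N!) / sum(A^k/k!, k=0..N) with N=8, A=7.45 = 0.2046

0.2046


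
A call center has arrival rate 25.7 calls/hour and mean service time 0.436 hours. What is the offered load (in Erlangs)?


Offered load a = lambda * E[S] = 25.7 * 0.436 = 11.21 Erlangs

11.21 Erlangs


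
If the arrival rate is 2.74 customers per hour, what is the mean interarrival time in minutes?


Mean interarrival time = 60/lambda = 60/2.74 = 21.9 minutes

21.9 minutes


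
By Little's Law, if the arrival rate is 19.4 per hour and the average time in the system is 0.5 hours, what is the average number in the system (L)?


L = lambda * W = 19.4 * 0.5 = 9.7

9.7


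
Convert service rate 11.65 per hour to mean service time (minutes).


Mean service time = 60/mu = 60/11.65 = 5.15 minutes

5.15 minutes


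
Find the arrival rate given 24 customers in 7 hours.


lambda = total arrivals / time = 24 / 7 = 3.43 per hour

3.43 per hour


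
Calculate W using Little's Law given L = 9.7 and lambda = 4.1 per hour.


W = L / lambda = 9.7 / 4.1 = 2.3659 hours

2.3659 hours


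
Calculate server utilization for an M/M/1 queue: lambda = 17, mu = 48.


rho = lambda/mu = 17/48 = 0.3542

0.3542


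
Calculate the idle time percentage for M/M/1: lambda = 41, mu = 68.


Idle fraction = (1 - rho) * 100 = (1 - 41/68) * 100 = 39.7%

39.7%


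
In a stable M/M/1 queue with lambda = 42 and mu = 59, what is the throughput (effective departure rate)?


For a stable queue (lambda < mu), throughput = lambda = 42 per hour

42 per hour


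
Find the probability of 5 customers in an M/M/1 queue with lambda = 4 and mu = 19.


rho = 4/19; P(n) = (1-rho)*rho^n = (1-4/19)*(4/19)^5 = 0.0003

0.0003


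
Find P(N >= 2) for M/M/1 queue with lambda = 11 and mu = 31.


P(N >= 2) = rho^2 = (11/31)^2 = 0.1259

0.1259


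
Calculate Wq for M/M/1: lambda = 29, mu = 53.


rho = 29/53; Wq = rho/(mu - lambda) = 0.0228 hours

0.0228 hours


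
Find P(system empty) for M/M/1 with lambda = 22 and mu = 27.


P0 = 1 - rho = 1 - 22/27 = 0.1852

0.1852


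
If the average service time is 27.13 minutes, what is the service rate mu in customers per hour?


mu = 60 / avg_service_time = 60 / 27.13 = 2.21 per hour

2.21 per hour


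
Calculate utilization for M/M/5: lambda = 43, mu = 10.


rho = lambda/(c*mu) = 43/(5*10) = 0.86

0.86


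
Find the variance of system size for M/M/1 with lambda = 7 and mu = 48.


rho = 7/48; Var(N) = rho/(1-rho)^2 = 0.2

0.2


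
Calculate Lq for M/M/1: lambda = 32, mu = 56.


rho = 32/56; Lq = rho^2/(1-rho) = 0.76

0.76


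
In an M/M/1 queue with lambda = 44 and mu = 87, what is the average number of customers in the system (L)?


rho = 44/87; L = rho/(1-rho) = 1.02

1.02


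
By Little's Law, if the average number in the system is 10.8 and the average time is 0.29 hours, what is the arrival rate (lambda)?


lambda = L / W = 10.8 / 0.29 = 37.24 per hour

37.24 per hour


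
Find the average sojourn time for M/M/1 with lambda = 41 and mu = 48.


W = 1/(mu - lambda) = 1/(48 - 41) = 0.1429 hours

0.1429 hours


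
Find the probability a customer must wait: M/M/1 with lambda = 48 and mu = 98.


P(wait) = rho = lambda/mu = 48/98 = 0.4898

0.4898


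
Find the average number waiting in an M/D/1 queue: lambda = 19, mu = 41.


M/D/1: Lq = rho^2 / (2*(1-rho)) where rho = 19/41; Lq = 0.2

0.2


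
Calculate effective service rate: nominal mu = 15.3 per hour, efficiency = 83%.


Effective rate = mu * efficiency = 15.3 * 0.83 = 12.7 per hour

12.7 per hour


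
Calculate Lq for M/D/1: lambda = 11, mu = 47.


M/D/1: Lq = rho^2 / (2*(1-rho)) where rho = 11/47; Lq = 0.04

0.04


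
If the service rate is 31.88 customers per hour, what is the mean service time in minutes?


Mean service time = 60/mu = 60/31.88 = 1.88 minutes

1.88 minutes


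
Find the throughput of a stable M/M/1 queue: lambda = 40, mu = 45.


For a stable queue (lambda < mu), throughput = lambda = 40 per hour

40 per hour


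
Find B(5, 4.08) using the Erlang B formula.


B(N,A) = (A^N/N!) / sum(A^k/k!, k=0..N) with N=5, A=4.08 = 0.2062

0.2062


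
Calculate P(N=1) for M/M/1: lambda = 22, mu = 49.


rho = 22/49; P(n) = (1-rho)*rho^n = (1-22/49)*(22/49)^1 = 0.2474

0.2474


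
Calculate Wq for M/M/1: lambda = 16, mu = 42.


rho = 16/42; Wq = rho/(mu - lambda) = 0.0147 hours

0.0147 hours


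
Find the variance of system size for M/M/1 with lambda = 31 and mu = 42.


rho = 31/42; Var(N) = rho/(1-rho)^2 = 10.76

10.76


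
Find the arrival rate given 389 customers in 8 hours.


lambda = total arrivals / time = 389 / 8 = 48.63 per hour

48.63 per hour


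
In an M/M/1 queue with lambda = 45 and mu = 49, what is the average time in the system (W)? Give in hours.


W = 1/(mu - lambda) = 1/(49 - 45) = 0.25 hours

0.25 hours


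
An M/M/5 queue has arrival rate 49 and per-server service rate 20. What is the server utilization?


rho = lambda/(c*mu) = 49/(5*20) = 0.49

0.49


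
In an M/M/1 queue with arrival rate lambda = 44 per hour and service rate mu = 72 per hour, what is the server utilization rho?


rho = lambda/mu = 44/72 = 0.6111

0.6111


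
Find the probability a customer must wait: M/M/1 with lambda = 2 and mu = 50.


P(wait) = rho = lambda/mu = 2/50 = 0.04

0.04


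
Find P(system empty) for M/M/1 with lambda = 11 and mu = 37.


P0 = 1 - rho = 1 - 11/37 = 0.7027

0.7027


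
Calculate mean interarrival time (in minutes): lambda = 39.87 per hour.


Mean interarrival time = 60/lambda = 60/39.87 = 1.5 minutes

1.5 minutes


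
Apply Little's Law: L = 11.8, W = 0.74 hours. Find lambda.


lambda = L / W = 11.8 / 0.74 = 15.95 per hour

15.95 per hour


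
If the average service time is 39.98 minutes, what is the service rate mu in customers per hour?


mu = 60 / avg_service_time = 60 / 39.98 = 1.5 per hour

1.5 per hour


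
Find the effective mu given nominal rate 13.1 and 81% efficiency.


Effective rate = mu * efficiency = 13.1 * 0.81 = 10.61 per hour

10.61 per hour


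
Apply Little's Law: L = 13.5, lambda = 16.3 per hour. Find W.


W = L / lambda = 13.5 / 16.3 = 0.8282 hours

0.8282 hours


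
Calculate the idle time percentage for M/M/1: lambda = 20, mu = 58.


Idle fraction = (1 - rho) * 100 = (1 - 20/58) * 100 = 65.5%

65.5%


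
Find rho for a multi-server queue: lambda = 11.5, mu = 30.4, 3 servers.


rho = lambda / (c * mu) = 11.5 / (3 * 30.4) = 0.1261

0.1261


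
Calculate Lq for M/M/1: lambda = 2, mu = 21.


rho = 2/21; Lq = rho^2/(1-rho) = 0.01

0.01


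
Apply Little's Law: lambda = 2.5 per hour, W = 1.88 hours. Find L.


L = lambda * W = 2.5 * 1.88 = 4.7

4.7


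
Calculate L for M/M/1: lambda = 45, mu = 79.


rho = 45/79; L = rho/(1-rho) = 1.32

1.32


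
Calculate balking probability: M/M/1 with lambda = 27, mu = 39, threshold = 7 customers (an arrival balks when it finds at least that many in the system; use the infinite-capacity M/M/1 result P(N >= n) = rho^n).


P(N >= 7) = rho^7 = (27/39)^7 = 0.0762

0.0762


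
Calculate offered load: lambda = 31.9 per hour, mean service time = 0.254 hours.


Offered load a = lambda * E[S] = 31.9 * 0.254 = 8.1 Erlangs

8.1 Erlangs


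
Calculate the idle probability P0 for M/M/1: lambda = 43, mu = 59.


P0 = 1 - rho = 1 - 43/59 = 0.2712

0.2712


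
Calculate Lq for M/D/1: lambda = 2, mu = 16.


M/D/1: Lq = rho^2 / (2*(1-rho)) where rho = 2/16; Lq = 0.01

0.01


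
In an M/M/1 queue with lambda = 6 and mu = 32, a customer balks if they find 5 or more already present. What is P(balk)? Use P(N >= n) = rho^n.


P(N >= 5) = rho^5 = (6/32)^5 = 0.0002

0.0002


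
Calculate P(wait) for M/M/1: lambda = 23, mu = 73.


P(wait) = rho = lambda/mu = 23/73 = 0.3151

0.3151


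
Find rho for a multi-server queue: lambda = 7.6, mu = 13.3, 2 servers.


rho = lambda / (c * mu) = 7.6 / (2 * 13.3) = 0.2857

0.2857


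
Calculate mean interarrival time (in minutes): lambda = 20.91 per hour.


Mean interarrival time = 60/lambda = 60/20.91 = 2.87 minutes

2.87 minutes


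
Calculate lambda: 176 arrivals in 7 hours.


lambda = total arrivals / time = 176 / 7 = 25.14 per hour

25.14 per hour


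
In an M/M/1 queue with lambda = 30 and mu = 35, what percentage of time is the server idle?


Idle fraction = (1 - rho) * 100 = (1 - 30/35) * 100 = 14.3%

14.3%


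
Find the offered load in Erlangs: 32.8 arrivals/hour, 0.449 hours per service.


Offered load a = lambda * E[S] = 32.8 * 0.449 = 14.73 Erlangs

14.73 Erlangs


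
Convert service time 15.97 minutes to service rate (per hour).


mu = 60 / avg_service_time = 60 / 15.97 = 3.76 per hour

3.76 per hour


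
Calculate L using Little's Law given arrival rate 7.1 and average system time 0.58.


L = lambda * W = 7.1 * 0.58 = 4.12

4.12


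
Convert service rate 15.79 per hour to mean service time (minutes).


Mean service time = 60/mu = 60/15.79 = 3.8 minutes

3.8 minutes


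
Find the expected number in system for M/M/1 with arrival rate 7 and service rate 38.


rho = 7/38; L = rho/(1-rho) = 0.23

0.23


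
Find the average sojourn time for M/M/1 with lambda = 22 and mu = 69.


W = 1/(mu - lambda) = 1/(69 - 22) = 0.0213 hours

0.0213 hours


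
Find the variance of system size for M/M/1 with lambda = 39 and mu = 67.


rho = 39/67; Var(N) = rho/(1-rho)^2 = 3.33

3.33


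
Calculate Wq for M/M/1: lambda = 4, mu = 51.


rho = 4/51; Wq = rho/(mu - lambda) = 0.0017 hours

0.0017 hours


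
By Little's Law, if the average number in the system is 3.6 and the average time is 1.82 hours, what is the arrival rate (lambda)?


lambda = L / W = 3.6 / 1.82 = 1.98 per hour

1.98 per hour


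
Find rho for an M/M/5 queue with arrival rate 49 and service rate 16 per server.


rho = lambda/(c*mu) = 49/(5*16) = 0.6125

0.6125


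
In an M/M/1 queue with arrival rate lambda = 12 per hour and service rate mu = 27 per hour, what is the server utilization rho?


rho = lambda/mu = 12/27 = 0.4444

0.4444


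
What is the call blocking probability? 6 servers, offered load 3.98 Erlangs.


B(N,A) = (A^N/N!) / sum(A^k/k!, k=0..N) with N=6, A=3.98 = 0.1157

0.1157


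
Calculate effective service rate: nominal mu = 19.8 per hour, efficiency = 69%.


Effective rate = mu * efficiency = 19.8 * 0.69 = 13.66 per hour

13.66 per hour


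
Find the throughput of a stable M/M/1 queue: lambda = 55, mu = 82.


For a stable queue (lambda < mu), throughput = lambda = 55 per hour

55 per hour


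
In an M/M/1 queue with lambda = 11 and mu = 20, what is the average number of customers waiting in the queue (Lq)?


rho = 11/20; Lq = rho^2/(1-rho) = 0.67

0.67


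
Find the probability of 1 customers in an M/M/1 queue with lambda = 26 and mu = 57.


rho = 26/57; P(n) = (1-rho)*rho^n = (1-26/57)*(26/57)^1 = 0.2481

0.2481


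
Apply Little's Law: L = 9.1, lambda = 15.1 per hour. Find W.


W = L / lambda = 9.1 / 15.1 = 0.6026 hours

0.6026 hours


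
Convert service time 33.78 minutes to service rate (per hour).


mu = 60 / avg_service_time = 60 / 33.78 = 1.78 per hour

1.78 per hour


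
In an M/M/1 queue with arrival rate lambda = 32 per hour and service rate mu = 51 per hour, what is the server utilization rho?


rho = lambda/mu = 32/51 = 0.6275

0.6275


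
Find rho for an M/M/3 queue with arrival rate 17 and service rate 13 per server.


rho = lambda/(c*mu) = 17/(3*13) = 0.4359

0.4359


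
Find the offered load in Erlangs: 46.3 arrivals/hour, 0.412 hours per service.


Offered load a = lambda * E[S] = 46.3 * 0.412 = 19.08 Erlangs

19.08 Erlangs


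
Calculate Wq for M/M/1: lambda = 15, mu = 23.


rho = 15/23; Wq = rho/(mu - lambda) = 0.0815 hours

0.0815 hours


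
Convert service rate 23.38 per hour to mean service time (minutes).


Mean service time = 60/mu = 60/23.38 = 2.57 minutes

2.57 minutes


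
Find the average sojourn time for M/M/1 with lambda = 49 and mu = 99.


W = 1/(mu - lambda) = 1/(99 - 49) = 0.02 hours

0.02 hours


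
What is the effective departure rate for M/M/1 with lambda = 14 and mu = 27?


For a stable queue (lambda < mu), throughput = lambda = 14 per hour

14 per hour


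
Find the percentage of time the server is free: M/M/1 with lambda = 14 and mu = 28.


Idle fraction = (1 - rho) * 100 = (1 - 14/28) * 100 = 50.0%

50.0%


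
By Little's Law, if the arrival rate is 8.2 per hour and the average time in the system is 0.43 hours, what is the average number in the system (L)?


L = lambda * W = 8.2 * 0.43 = 3.53

3.53


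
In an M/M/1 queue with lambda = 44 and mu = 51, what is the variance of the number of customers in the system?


rho = 44/51; Var(N) = rho/(1-rho)^2 = 45.8

45.8


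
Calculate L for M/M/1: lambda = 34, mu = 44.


rho = 34/44; L = rho/(1-rho) = 3.4

3.4


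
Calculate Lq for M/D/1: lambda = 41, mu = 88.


M/D/1: Lq = rho^2 / (2*(1-rho)) where rho = 41/88; Lq = 0.2

0.2


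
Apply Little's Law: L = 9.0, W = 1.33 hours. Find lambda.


lambda = L / W = 9.0 / 1.33 = 6.77 per hour

6.77 per hour


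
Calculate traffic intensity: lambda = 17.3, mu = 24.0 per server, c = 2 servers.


rho = lambda / (c * mu) = 17.3 / (2 * 24.0) = 0.3604

0.3604


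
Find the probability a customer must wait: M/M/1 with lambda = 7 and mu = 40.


P(wait) = rho = lambda/mu = 7/40 = 0.175

0.175


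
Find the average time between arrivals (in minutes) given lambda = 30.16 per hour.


Mean interarrival time = 60/lambda = 60/30.16 = 1.99 minutes

1.99 minutes


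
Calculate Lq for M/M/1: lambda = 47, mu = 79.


rho = 47/79; Lq = rho^2/(1-rho) = 0.87

0.87


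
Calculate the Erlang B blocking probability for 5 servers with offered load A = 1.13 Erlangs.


B(N,A) = (A^N/N!) / sum(A^k/k!, k=0..N) with N=5, A=1.13 = 0.005

0.005


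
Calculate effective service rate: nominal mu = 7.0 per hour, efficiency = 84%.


Effective rate = mu * efficiency = 7.0 * 0.84 = 5.88 per hour

5.88 per hour


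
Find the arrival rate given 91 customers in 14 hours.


lambda = total arrivals / time = 91 / 14 = 6.5 per hour

6.5 per hour


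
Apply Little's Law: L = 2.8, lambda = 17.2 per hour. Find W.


W = L / lambda = 2.8 / 17.2 = 0.1628 hours

0.1628 hours


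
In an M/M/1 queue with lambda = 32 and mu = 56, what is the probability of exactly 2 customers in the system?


rho = 32/56; P(n) = (1-rho)*rho^n = (1-32/56)*(32/56)^2 = 0.1399

0.1399


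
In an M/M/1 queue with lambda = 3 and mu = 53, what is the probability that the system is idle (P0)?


P0 = 1 - rho = 1 - 3/53 = 0.9434

0.9434


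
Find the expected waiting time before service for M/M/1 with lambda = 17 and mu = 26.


rho = 17/26; Wq = rho/(mu - lambda) = 0.0726 hours

0.0726 hours


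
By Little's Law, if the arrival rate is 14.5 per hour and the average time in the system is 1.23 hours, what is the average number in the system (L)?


L = lambda * W = 14.5 * 1.23 = 17.84

17.84


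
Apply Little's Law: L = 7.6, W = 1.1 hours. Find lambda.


lambda = L / W = 7.6 / 1.1 = 6.91 per hour

6.91 per hour


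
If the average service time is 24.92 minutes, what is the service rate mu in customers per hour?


mu = 60 / avg_service_time = 60 / 24.92 = 2.41 per hour

2.41 per hour


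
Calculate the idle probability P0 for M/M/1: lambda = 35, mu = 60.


P0 = 1 - rho = 1 - 35/60 = 0.4167

0.4167


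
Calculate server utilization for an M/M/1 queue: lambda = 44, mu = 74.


rho = lambda/mu = 44/74 = 0.5946

0.5946


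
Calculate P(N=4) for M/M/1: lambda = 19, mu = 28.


rho = 19/28; P(n) = (1-rho)*rho^n = (1-19/28)*(19/28)^4 = 0.0682

0.0682


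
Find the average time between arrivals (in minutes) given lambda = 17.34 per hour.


Mean interarrival time = 60/lambda = 60/17.34 = 3.46 minutes

3.46 minutes


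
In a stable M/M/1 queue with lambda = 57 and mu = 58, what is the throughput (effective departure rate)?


For a stable queue (lambda < mu), throughput = lambda = 57 per hour

57 per hour


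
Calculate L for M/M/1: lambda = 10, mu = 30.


rho = 10/30; L = rho/(1-rho) = 0.5

0.5


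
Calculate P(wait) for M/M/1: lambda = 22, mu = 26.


P(wait) = rho = lambda/mu = 22/26 = 0.8462

0.8462


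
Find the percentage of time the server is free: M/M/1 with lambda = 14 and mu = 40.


Idle fraction = (1 - rho) * 100 = (1 - 14/40) * 100 = 65.0%

65.0%


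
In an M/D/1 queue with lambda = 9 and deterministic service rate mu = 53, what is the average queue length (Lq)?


M/D/1: Lq = rho^2 / (2*(1-rho)) where rho = 9/53; Lq = 0.02

0.02


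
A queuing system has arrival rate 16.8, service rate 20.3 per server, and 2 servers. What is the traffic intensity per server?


rho = lambda / (c * mu) = 16.8 / (2 * 20.3) = 0.4138

0.4138


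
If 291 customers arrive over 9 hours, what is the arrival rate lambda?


lambda = total arrivals / time = 291 / 9 = 32.33 per hour

32.33 per hour


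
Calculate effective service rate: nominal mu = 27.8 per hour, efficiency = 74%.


Effective rate = mu * efficiency = 27.8 * 0.74 = 20.57 per hour

20.57 per hour


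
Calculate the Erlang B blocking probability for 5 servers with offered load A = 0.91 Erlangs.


B(N,A) = (A^N/N!) / sum(A^k/k!, k=0..N) with N=5, A=0.91 = 0.0021

0.0021


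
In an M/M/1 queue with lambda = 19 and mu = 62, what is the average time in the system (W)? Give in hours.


W = 1/(mu - lambda) = 1/(62 - 19) = 0.0233 hours

0.0233 hours


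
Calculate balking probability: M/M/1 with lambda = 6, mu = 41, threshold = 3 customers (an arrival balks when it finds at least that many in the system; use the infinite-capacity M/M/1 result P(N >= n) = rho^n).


P(N >= 3) = rho^3 = (6/41)^3 = 0.0031

0.0031


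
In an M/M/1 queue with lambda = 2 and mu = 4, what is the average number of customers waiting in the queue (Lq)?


rho = 2/4; Lq = rho^2/(1-rho) = 0.5

0.5


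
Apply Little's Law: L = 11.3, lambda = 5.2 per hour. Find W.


W = L / lambda = 11.3 / 5.2 = 2.1731 hours

2.1731 hours


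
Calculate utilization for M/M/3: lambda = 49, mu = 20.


rho = lambda/(c*mu) = 49/(3*20) = 0.8167

0.8167


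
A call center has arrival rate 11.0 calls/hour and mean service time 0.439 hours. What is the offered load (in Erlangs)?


Offered load a = lambda * E[S] = 11.0 * 0.439 = 4.83 Erlangs

4.83 Erlangs


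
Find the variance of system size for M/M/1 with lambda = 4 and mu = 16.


rho = 4/16; Var(N) = rho/(1-rho)^2 = 0.44

0.44


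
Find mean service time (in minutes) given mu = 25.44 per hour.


Mean service time = 60/mu = 60/25.44 = 2.36 minutes

2.36 minutes


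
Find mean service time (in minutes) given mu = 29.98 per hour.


Mean service time = 60/mu = 60/29.98 = 2.0 minutes

2.0 minutes


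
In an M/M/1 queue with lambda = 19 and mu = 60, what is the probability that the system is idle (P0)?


P0 = 1 - rho = 1 - 19/60 = 0.6833

0.6833


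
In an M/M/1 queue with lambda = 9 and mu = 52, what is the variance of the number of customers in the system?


rho = 9/52; Var(N) = rho/(1-rho)^2 = 0.25

0.25


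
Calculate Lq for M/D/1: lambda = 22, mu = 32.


M/D/1: Lq = rho^2 / (2*(1-rho)) where rho = 22/32; Lq = 0.76

0.76


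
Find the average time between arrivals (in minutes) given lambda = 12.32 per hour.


Mean interarrival time = 60/lambda = 60/12.32 = 4.87 minutes

4.87 minutes


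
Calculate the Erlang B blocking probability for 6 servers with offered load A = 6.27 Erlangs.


B(N,A) = (A^N/N!) / sum(A^k/k!, k=0..N) with N=6, A=6.27 = 0.2836

0.2836


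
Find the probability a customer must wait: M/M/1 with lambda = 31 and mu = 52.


P(wait) = rho = lambda/mu = 31/52 = 0.5962

0.5962


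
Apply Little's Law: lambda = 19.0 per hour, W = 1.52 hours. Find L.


L = lambda * W = 19.0 * 1.52 = 28.88

28.88


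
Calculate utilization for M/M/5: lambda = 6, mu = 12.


rho = lambda/(c*mu) = 6/(5*12) = 0.1

0.1


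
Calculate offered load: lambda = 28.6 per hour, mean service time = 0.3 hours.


Offered load a = lambda * E[S] = 28.6 * 0.3 = 8.58 Erlangs

8.58 Erlangs


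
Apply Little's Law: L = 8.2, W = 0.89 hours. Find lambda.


lambda = L / W = 8.2 / 0.89 = 9.21 per hour

9.21 per hour


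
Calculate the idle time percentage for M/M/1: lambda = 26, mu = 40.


Idle fraction = (1 - rho) * 100 = (1 - 26/40) * 100 = 35.0%

35.0%


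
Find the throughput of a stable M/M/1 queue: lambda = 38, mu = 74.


For a stable queue (lambda < mu), throughput = lambda = 38 per hour

38 per hour


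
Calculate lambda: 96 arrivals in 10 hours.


lambda = total arrivals / time = 96 / 10 = 9.6 per hour

9.6 per hour


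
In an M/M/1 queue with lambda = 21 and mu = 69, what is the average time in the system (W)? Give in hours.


W = 1/(mu - lambda) = 1/(69 - 21) = 0.0208 hours

0.0208 hours


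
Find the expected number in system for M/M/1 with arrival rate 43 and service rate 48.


rho = 43/48; L = rho/(1-rho) = 8.6

8.6


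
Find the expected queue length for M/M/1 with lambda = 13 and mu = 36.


rho = 13/36; Lq = rho^2/(1-rho) = 0.2

0.2


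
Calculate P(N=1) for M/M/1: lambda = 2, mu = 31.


rho = 2/31; P(n) = (1-rho)*rho^n = (1-2/31)*(2/31)^1 = 0.0604

0.0604


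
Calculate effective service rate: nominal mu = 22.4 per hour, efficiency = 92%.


Effective rate = mu * efficiency = 22.4 * 0.92 = 20.61 per hour

20.61 per hour


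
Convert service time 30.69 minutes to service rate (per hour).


mu = 60 / avg_service_time = 60 / 30.69 = 1.96 per hour

1.96 per hour


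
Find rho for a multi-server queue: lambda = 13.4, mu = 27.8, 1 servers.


rho = lambda / (c * mu) = 13.4 / (1 * 27.8) = 0.482

0.482


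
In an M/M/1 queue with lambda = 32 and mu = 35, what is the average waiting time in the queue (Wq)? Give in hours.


rho = 32/35; Wq = rho/(mu - lambda) = 0.3048 hours

0.3048 hours


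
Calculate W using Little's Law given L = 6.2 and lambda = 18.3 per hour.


W = L / lambda = 6.2 / 18.3 = 0.3388 hours

0.3388 hours


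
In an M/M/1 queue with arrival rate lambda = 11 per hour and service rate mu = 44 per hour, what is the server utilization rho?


rho = lambda/mu = 11/44 = 0.25

0.25


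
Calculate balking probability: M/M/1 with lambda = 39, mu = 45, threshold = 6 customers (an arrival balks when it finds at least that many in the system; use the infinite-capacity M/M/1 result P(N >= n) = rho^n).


P(N >= 6) = rho^6 = (39/45)^6 = 0.4238

0.4238


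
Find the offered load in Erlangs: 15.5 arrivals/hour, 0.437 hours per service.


Offered load a = lambda * E[S] = 15.5 * 0.437 = 6.77 Erlangs

6.77 Erlangs


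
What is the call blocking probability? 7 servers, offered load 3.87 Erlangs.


B(N,A) = (A^N/N!) / sum(A^k/k!, k=0..N) with N=7, A=3.87 = 0.0563

0.0563


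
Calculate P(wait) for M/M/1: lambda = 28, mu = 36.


P(wait) = rho = lambda/mu = 28/36 = 0.7778

0.7778


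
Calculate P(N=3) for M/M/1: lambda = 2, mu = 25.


rho = 2/25; P(n) = (1-rho)*rho^n = (1-2/25)*(2/25)^3 = 0.0005

0.0005


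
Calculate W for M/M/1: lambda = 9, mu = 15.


W = 1/(mu - lambda) = 1/(15 - 9) = 0.1667 hours

0.1667 hours


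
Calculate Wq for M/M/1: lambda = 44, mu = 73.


rho = 44/73; Wq = rho/(mu - lambda) = 0.0208 hours

0.0208 hours


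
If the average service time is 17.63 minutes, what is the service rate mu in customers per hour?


mu = 60 / avg_service_time = 60 / 17.63 = 3.4 per hour

3.4 per hour


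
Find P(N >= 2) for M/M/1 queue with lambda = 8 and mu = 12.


P(N >= 2) = rho^2 = (8/12)^2 = 0.4444

0.4444


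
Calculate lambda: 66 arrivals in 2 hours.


lambda = total arrivals / time = 66 / 2 = 33.0 per hour

33.0 per hour


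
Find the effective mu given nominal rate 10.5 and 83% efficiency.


Effective rate = mu * efficiency = 10.5 * 0.83 = 8.72 per hour

8.72 per hour


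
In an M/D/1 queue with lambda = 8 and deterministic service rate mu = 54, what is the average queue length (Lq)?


M/D/1: Lq = rho^2 / (2*(1-rho)) where rho = 8/54; Lq = 0.01

0.01


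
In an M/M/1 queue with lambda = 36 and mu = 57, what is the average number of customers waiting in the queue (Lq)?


rho = 36/57; Lq = rho^2/(1-rho) = 1.08

1.08


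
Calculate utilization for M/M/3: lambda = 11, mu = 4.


rho = lambda/(c*mu) = 11/(3*4) = 0.9167

0.9167


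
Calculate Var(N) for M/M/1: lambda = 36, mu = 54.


rho = 36/54; Var(N) = rho/(1-rho)^2 = 6.0

6.0


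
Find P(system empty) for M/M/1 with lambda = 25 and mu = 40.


P0 = 1 - rho = 1 - 25/40 = 0.375

0.375


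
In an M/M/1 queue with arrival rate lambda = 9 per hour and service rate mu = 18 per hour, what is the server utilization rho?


rho = lambda/mu = 9/18 = 0.5

0.5


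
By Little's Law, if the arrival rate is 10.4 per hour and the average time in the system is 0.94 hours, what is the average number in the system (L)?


L = lambda * W = 10.4 * 0.94 = 9.78

9.78


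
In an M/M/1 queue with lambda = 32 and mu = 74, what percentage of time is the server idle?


Idle fraction = (1 - rho) * 100 = (1 - 32/74) * 100 = 56.8%

56.8%


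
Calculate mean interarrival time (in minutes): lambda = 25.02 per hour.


Mean interarrival time = 60/lambda = 60/25.02 = 2.4 minutes

2.4 minutes


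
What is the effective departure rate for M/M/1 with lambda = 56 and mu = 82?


For a stable queue (lambda < mu), throughput = lambda = 56 per hour

56 per hour


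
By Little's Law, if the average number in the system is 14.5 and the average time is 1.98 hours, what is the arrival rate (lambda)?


lambda = L / W = 14.5 / 1.98 = 7.32 per hour

7.32 per hour


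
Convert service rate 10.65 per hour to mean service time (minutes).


Mean service time = 60/mu = 60/10.65 = 5.63 minutes

5.63 minutes


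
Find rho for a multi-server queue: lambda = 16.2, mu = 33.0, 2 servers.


rho = lambda / (c * mu) = 16.2 / (2 * 33.0) = 0.2455

0.2455


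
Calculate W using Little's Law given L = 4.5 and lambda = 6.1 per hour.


W = L / lambda = 4.5 / 6.1 = 0.7377 hours

0.7377 hours


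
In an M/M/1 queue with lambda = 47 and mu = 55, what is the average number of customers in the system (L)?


rho = 47/55; L = rho/(1-rho) = 5.87

5.87


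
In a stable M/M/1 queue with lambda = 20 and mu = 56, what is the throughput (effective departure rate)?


For a stable queue (lambda < mu), throughput = lambda = 20 per hour

20 per hour


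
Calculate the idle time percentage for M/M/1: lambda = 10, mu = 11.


Idle fraction = (1 - rho) * 100 = (1 - 10/11) * 100 = 9.1%

9.1%


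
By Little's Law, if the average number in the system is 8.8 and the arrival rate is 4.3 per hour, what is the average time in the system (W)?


W = L / lambda = 8.8 / 4.3 = 2.0465 hours

2.0465 hours


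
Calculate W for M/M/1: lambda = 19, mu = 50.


W = 1/(mu - lambda) = 1/(50 - 19) = 0.0323 hours

0.0323 hours


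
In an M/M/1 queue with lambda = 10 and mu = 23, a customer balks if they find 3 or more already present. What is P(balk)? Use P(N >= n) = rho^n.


P(N >= 3) = rho^3 = (10/23)^3 = 0.0822

0.0822


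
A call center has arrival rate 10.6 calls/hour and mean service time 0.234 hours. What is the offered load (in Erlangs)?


Offered load a = lambda * E[S] = 10.6 * 0.234 = 2.48 Erlangs

2.48 Erlangs


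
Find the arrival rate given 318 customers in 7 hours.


lambda = total arrivals / time = 318 / 7 = 45.43 per hour

45.43 per hour


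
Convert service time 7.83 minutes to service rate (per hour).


mu = 60 / avg_service_time = 60 / 7.83 = 7.66 per hour

7.66 per hour


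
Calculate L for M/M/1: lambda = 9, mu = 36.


rho = 9/36; L = rho/(1-rho) = 0.33

0.33


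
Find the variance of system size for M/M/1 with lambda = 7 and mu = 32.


rho = 7/32; Var(N) = rho/(1-rho)^2 = 0.36

0.36


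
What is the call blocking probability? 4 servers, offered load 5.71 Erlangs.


B(N,A) = (A^N/N!) / sum(A^k/k!, k=0..N) with N=4, A=5.71 = 0.4504

0.4504


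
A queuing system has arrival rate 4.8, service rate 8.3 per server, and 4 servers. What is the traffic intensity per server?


rho = lambda / (c * mu) = 4.8 / (4 * 8.3) = 0.1446

0.1446


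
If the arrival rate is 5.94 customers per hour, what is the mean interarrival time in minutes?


Mean interarrival time = 60/lambda = 60/5.94 = 10.1 minutes

10.1 minutes


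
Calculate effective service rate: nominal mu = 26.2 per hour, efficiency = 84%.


Effective rate = mu * efficiency = 26.2 * 0.84 = 22.01 per hour

22.01 per hour


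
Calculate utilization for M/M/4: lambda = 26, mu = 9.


rho = lambda/(c*mu) = 26/(4*9) = 0.7222

0.7222


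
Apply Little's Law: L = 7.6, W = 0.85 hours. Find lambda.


lambda = L / W = 7.6 / 0.85 = 8.94 per hour

8.94 per hour


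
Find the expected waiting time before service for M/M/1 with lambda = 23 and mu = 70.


rho = 23/70; Wq = rho/(mu - lambda) = 0.007 hours

0.007 hours


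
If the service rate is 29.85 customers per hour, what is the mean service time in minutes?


Mean service time = 60/mu = 60/29.85 = 2.01 minutes

2.01 minutes


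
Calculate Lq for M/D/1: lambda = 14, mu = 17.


M/D/1: Lq = rho^2 / (2*(1-rho)) where rho = 14/17; Lq = 1.92

1.92


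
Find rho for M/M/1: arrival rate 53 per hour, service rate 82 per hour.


rho = lambda/mu = 53/82 = 0.6463

0.6463


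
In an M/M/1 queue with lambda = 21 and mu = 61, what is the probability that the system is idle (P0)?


P0 = 1 - rho = 1 - 21/61 = 0.6557

0.6557


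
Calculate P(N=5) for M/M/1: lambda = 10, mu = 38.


rho = 10/38; P(n) = (1-rho)*rho^n = (1-10/38)*(10/38)^5 = 0.0009

0.0009
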